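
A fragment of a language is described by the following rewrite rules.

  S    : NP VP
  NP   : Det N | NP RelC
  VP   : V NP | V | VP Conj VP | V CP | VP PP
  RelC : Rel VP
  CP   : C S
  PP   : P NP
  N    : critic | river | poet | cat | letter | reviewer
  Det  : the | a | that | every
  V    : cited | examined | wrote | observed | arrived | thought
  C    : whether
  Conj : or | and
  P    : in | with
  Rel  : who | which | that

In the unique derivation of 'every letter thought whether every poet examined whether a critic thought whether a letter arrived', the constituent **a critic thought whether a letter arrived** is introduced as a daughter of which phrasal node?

CP

S
  NP
    Det: every
    N: letter
  VP
    V: thought
    CP
      C: whether
      S
        NP
          Det: every
          N: poet
        VP
          V: examined
          CP
            C: whether
            S
              NP
                Det: a
                N: critic
              VP
                V: thought
                CP
                  C: whether
                  S
                    NP
                      Det: a
                      N: letter
                    VP
                      V: arrived
The span 'a critic thought whether a letter arrived' is the S node built by S → NP VP.
Its mother is the CP built by CP → C S.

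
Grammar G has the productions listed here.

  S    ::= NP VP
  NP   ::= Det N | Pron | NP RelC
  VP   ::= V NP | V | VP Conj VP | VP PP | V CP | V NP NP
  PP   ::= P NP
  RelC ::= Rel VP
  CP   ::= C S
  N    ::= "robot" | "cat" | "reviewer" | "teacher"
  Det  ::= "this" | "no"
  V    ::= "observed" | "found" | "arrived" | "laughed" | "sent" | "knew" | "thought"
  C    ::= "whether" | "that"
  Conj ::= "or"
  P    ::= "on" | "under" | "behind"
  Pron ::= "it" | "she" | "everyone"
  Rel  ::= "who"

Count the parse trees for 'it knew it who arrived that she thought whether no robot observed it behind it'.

Two of the 5 distinct bracketings:
[S [NP [Pron it]] [VP [V knew] [NP [NP [Pron it]] [RelC [Rel who] [VP [VP [V arrived] [CP [C that] [S [NP [Pron she]] [VP [V thought] [CP [C whether] [S [NP [Det no] [N robot]] [VP [V observed] [NP [Pron it]]]]]]]]] [PP [P behind] [NP [Pron it]]]]]]]]
[S [NP [Pron it]] [VP [V knew] [NP [NP [Pron it]] [RelC [Rel who] [VP [V arrived] [CP [C that] [S [NP [Pron she]] [VP [VP [V thought] [CP [C whether] [S [NP [Det no] [N robot]] [VP [V observed] [NP [Pron it]]]]]] [PP [P behind] [NP [Pron it]]]]]]]]]]]
The trees differ in how a recursive rule is bracketed over the same span.

5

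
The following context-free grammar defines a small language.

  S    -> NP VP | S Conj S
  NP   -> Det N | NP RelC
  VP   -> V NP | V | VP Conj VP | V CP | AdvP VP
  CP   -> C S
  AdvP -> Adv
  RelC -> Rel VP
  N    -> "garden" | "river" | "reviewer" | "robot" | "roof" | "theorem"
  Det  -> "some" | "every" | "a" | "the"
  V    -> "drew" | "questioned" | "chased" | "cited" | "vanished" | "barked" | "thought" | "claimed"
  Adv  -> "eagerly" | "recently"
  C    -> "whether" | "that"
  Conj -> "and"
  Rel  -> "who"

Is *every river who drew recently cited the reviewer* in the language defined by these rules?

S
  NP
    NP
      Det: every
      N: river
    RelC
      Rel: who
      VP
        V: drew
  VP
    AdvP
      Adv: recently
    VP
      V: cited
      NP
        Det: the
        N: reviewer
Each bracket corresponds to one application of a listed rule, so the string is derivable from S.

Grammatical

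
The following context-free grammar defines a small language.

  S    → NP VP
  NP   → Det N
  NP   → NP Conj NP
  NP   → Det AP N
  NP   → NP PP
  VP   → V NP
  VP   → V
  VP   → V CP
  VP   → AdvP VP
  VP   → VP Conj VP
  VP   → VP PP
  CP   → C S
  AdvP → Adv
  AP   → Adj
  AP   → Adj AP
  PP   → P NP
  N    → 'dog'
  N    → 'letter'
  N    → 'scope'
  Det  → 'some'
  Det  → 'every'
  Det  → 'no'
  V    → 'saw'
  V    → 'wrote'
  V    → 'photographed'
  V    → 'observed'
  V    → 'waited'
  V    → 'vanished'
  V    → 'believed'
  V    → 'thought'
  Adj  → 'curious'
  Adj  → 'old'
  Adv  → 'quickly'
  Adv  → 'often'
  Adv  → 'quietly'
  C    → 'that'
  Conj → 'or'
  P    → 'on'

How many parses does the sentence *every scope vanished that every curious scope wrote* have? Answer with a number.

1

[S [NP [Det every] [N scope]] [VP [V vanished] [CP [C that] [S [NP [Det every] [AP [Adj curious]] [N scope]] [VP [V wrote]]]]]]
No rule offers an alternative attachment or grouping for any span, so this is the only derivation.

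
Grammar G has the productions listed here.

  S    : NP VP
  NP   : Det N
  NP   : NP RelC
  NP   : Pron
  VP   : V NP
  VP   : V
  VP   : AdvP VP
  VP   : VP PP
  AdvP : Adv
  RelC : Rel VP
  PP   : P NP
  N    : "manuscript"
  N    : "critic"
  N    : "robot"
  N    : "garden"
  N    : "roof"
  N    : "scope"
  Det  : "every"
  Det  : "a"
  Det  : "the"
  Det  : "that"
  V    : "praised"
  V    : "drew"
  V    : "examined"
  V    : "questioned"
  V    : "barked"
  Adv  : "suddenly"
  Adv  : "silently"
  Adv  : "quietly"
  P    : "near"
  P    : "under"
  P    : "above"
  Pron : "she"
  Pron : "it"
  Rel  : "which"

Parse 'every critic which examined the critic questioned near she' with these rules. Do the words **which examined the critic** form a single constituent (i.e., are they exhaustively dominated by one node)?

Yes

[S [NP [NP [Det every] [N critic]] [RelC [Rel which] [VP [V examined] [NP [Det the] [N critic]]]]] [VP [VP [V questioned]] [PP [P near] [NP [Pron she]]]]]
The words 'which examined the critic' are exhaustively dominated by a single RelC node (built by RelC → Rel VP), so they form a constituent.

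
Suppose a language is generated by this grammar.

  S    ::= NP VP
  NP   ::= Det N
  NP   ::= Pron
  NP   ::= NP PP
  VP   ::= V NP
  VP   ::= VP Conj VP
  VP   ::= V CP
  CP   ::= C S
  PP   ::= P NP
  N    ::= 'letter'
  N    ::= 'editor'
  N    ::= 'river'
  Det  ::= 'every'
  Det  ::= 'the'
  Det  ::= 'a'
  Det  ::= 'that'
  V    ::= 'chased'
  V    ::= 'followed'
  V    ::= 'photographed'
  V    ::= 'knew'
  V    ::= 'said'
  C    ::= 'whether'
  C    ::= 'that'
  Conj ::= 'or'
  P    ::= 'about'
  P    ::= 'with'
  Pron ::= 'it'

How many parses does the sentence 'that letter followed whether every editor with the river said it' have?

[S [NP [Det that] [N letter]] [VP [V followed] [CP [C whether] [S [NP [NP [Det every] [N editor]] [PP [P with] [NP [Det the] [N river]]]] [VP [V said] [NP [Pron it]]]]]]]
No rule offers an alternative attachment or grouping for any span, so this is the only derivation.

1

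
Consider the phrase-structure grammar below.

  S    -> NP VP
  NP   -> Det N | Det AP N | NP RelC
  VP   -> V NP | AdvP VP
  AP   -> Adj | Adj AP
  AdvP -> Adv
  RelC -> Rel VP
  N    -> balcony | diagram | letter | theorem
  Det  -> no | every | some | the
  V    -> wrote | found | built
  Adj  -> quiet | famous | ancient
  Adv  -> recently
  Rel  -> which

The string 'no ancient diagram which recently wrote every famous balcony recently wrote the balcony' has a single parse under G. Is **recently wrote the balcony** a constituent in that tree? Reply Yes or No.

Yes

[S [NP [NP [Det no] [AP [Adj ancient]] [N diagram]] [RelC [Rel which] [VP [AdvP [Adv recently]] [VP [V wrote] [NP [Det every] [AP [Adj famous]] [N balcony]]]]]] [VP [AdvP [Adv recently]] [VP [V wrote] [NP [Det the] [N balcony]]]]]
The words 'recently wrote the balcony' are exhaustively dominated by a single VP node (built by VP → AdvP VP), so they form a constituent.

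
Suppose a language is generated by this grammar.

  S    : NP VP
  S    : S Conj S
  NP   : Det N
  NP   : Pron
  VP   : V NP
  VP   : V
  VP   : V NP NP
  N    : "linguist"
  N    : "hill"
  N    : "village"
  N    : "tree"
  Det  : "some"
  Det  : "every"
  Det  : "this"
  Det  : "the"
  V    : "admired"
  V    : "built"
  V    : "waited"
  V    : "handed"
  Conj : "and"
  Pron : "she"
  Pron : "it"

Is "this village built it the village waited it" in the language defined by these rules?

Ungrammatical

For S → NP VP, the only prefix that parses as NP is 'this village', but the remainder 'built it the village waited it' is not a VP under these rules. The alternative S rule S → S Conj S likewise has no satisfying split.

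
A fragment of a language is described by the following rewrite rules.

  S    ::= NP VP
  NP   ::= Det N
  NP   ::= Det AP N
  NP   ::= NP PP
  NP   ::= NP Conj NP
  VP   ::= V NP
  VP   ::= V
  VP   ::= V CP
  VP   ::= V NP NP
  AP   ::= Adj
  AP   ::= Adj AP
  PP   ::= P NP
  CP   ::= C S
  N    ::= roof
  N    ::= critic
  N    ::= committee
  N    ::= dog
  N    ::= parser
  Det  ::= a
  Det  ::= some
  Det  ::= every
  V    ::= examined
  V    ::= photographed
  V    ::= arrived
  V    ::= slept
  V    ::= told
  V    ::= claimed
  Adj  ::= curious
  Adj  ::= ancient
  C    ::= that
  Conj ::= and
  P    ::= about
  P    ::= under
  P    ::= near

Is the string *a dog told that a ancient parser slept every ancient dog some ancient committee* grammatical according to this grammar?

[S [NP [Det a] [N dog]] [VP [V told] [CP [C that] [S [NP [Det a] [AP [Adj ancient]] [N parser]] [VP [V slept] [NP [Det every] [AP [Adj ancient]] [N dog]] [NP [Det some] [AP [Adj ancient]] [N committee]]]]]]]
Each bracket corresponds to one application of a listed rule, so the string is derivable from S.

Grammatical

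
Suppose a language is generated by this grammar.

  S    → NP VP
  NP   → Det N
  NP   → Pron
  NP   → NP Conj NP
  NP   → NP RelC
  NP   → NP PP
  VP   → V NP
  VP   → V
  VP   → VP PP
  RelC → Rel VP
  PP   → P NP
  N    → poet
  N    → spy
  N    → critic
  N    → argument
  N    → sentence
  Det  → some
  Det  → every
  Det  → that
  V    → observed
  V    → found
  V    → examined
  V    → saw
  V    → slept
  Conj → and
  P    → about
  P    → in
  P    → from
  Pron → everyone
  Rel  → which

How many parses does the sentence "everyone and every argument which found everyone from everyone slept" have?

7

Two of the 7 distinct bracketings:
[S [NP [NP [Pron everyone]] [Conj and] [NP [NP [Det every] [N argument]] [RelC [Rel which] [VP [V found] [NP [NP [Pron everyone]] [PP [P from] [NP [Pron everyone]]]]]]]] [VP [V slept]]]
[S [NP [NP [Pron everyone]] [Conj and] [NP [NP [Det every] [N argument]] [RelC [Rel which] [VP [VP [V found] [NP [Pron everyone]]] [PP [P from] [NP [Pron everyone]]]]]]] [VP [V slept]]]
The difference turns on whether NP → NP PP is used at the relevant span, versus an alternative expansion of NP.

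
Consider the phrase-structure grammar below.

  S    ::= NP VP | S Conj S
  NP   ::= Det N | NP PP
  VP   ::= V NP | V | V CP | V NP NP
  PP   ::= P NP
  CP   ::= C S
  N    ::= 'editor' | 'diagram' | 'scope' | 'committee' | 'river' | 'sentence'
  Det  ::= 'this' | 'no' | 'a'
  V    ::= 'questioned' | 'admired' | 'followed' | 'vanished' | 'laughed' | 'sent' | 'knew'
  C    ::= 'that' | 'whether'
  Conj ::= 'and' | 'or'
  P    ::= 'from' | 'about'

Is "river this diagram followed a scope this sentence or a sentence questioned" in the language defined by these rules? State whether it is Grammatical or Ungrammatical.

Ungrammatical

For S → NP VP, no prefix of the string parses as an NP. The alternative S rule S → S Conj S likewise has no satisfying split.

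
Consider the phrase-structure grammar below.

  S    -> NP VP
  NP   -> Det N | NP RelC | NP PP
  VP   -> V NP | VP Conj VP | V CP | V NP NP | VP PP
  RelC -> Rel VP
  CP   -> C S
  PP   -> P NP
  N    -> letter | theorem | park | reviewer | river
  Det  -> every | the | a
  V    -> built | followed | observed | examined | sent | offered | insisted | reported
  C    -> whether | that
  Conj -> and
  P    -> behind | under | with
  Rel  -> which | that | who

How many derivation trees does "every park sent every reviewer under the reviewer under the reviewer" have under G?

5

Two of the 5 distinct bracketings:
[S [NP [Det every] [N park]] [VP [V sent] [NP [NP [Det every] [N reviewer]] [PP [P under] [NP [NP [Det the] [N reviewer]] [PP [P under] [NP [Det the] [N reviewer]]]]]]]]
[S [NP [Det every] [N park]] [VP [V sent] [NP [NP [NP [Det every] [N reviewer]] [PP [P under] [NP [Det the] [N reviewer]]]] [PP [P under] [NP [Det the] [N reviewer]]]]]]
The trees differ in how a recursive rule is bracketed over the same span.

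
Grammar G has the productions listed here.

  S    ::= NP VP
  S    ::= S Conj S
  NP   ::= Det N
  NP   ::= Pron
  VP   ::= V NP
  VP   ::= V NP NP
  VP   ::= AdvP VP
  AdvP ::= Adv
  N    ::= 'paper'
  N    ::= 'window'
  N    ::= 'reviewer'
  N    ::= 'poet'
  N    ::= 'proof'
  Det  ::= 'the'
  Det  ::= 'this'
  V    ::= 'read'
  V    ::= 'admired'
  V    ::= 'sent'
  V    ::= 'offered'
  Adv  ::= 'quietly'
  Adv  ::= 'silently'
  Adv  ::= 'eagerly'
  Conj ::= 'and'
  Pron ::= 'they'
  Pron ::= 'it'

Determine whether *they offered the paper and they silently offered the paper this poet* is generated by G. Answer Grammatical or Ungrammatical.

Grammatical

S
  S
    NP
      Pron: they
    VP
      V: offered
      NP
        Det: the
        N: paper
  Conj: and
  S
    NP
      Pron: they
    VP
      AdvP
        Adv: silently
      VP
        V: offered
        NP
          Det: the
          N: paper
        NP
          Det: this
          N: poet
The bracketing above is licensed at every node by one of the given productions, with S at the root.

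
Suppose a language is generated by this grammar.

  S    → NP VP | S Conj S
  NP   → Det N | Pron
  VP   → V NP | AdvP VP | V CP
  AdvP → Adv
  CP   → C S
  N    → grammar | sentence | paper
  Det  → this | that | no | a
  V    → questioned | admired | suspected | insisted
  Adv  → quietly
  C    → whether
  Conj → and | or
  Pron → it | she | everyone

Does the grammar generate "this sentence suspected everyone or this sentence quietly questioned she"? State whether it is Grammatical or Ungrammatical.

Grammatical

[S [S [NP [Det this] [N sentence]] [VP [V suspected] [NP [Pron everyone]]]] [Conj or] [S [NP [Det this] [N sentence]] [VP [AdvP [Adv quietly]] [VP [V questioned] [NP [Pron she]]]]]]
Each bracket corresponds to one application of a listed rule, so the string is derivable from S.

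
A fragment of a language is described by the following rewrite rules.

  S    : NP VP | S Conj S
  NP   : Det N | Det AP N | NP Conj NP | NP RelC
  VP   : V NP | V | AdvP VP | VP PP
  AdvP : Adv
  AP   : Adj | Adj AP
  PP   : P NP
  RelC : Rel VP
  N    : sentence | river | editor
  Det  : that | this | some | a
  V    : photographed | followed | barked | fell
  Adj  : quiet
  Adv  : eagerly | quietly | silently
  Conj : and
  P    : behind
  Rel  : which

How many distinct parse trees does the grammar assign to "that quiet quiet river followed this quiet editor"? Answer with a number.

1

[S [NP [Det that] [AP [Adj quiet] [AP [Adj quiet]]] [N river]] [VP [V followed] [NP [Det this] [AP [Adj quiet]] [N editor]]]]
No rule offers an alternative attachment or grouping for any span, so this is the only derivation.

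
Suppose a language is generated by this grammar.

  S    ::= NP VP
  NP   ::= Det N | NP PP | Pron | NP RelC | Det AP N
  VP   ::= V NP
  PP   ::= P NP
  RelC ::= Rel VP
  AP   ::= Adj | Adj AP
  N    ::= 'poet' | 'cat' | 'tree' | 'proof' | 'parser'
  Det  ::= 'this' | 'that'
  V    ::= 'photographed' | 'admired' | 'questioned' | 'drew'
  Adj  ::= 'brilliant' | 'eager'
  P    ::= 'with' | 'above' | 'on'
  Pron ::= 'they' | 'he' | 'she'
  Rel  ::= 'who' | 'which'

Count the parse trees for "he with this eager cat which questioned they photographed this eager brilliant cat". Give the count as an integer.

2

The two bracketings:
[S [NP [NP [Pron he]] [PP [P with] [NP [NP [Det this] [AP [Adj eager]] [N cat]] [RelC [Rel which] [VP [V questioned] [NP [Pron they]]]]]]] [VP [V photographed] [NP [Det this] [AP [Adj eager] [AP [Adj brilliant]]] [N cat]]]]
[S [NP [NP [NP [Pron he]] [PP [P with] [NP [Det this] [AP [Adj eager]] [N cat]]]] [RelC [Rel which] [VP [V questioned] [NP [Pron they]]]]] [VP [V photographed] [NP [Det this] [AP [Adj eager] [AP [Adj brilliant]]] [N cat]]]]
The trees differ in how a recursive rule is bracketed over the same span.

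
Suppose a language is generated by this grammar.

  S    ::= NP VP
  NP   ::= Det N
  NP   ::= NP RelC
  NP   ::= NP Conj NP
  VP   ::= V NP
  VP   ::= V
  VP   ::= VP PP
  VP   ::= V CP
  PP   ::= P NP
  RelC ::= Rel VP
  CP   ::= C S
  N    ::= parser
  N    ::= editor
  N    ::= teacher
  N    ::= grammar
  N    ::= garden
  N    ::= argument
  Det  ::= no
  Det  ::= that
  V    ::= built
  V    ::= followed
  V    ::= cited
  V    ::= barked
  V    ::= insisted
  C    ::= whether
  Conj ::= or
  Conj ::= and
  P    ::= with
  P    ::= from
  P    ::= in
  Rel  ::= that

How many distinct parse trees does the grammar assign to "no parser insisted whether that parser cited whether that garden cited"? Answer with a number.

1

[S [NP [Det no] [N parser]] [VP [V insisted] [CP [C whether] [S [NP [Det that] [N parser]] [VP [V cited] [CP [C whether] [S [NP [Det that] [N garden]] [VP [V cited]]]]]]]]]
No rule offers an alternative attachment or grouping for any span, so this is the only derivation.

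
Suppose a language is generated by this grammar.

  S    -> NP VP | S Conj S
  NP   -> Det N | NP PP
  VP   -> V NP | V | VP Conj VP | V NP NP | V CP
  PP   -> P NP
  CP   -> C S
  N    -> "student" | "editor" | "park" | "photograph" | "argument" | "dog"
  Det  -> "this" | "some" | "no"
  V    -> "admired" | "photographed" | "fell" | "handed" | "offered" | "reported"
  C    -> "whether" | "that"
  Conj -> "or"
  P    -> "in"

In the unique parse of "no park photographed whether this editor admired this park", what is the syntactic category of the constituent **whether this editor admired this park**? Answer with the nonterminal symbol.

CP

S
  NP
    Det: no
    N: park
  VP
    V: photographed
    CP
      C: whether
      S
        NP
          Det: this
          N: editor
        VP
          V: admired
          NP
            Det: this
            N: park
The span 'whether this editor admired this park' is the CP node built by CP → C S.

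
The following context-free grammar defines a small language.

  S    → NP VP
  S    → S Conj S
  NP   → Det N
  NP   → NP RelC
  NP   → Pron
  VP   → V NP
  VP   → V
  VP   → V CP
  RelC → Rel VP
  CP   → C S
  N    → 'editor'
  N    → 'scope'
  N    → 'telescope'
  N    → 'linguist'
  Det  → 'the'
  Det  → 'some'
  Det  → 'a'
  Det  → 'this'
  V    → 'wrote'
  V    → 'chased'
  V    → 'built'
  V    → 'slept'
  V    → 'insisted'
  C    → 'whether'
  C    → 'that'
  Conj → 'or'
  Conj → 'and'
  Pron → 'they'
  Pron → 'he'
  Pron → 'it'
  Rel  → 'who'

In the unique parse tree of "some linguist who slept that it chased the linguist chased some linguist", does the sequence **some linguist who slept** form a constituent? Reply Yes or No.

[S [NP [NP [Det some] [N linguist]] [RelC [Rel who] [VP [V slept] [CP [C that] [S [NP [Pron it]] [VP [V chased] [NP [Det the] [N linguist]]]]]]]] [VP [V chased] [NP [Det some] [N linguist]]]]
The smallest constituent containing 'some linguist who slept' is the NP spanning 'some linguist who slept that it chased the linguist'; no single node in the tree dominates exactly the given words.

No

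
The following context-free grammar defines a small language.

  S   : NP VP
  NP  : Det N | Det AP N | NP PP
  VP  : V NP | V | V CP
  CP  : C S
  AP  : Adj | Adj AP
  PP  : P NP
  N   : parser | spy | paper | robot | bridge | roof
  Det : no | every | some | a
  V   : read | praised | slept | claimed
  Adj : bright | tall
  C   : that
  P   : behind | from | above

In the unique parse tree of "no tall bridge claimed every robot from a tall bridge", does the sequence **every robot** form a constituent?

Yes

[S [NP [Det no] [AP [Adj tall]] [N bridge]] [VP [V claimed] [NP [NP [Det every] [N robot]] [PP [P from] [NP [Det a] [AP [Adj tall]] [N bridge]]]]]]
The words 'every robot' are exhaustively dominated by a single NP node (built by NP → Det N), so they form a constituent.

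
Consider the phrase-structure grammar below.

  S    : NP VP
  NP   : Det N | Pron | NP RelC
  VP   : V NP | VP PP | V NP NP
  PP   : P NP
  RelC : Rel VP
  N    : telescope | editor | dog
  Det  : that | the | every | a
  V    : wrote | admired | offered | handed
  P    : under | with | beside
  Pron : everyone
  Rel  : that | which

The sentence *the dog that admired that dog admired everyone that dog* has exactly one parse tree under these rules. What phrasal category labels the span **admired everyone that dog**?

VP

S
  NP
    NP
      Det: the
      N: dog
    RelC
      Rel: that
      VP
        V: admired
        NP
          Det: that
          N: dog
  VP
    V: admired
    NP
      Pron: everyone
    NP
      Det: that
      N: dog
The span 'admired everyone that dog' is the VP node built by VP → V NP NP.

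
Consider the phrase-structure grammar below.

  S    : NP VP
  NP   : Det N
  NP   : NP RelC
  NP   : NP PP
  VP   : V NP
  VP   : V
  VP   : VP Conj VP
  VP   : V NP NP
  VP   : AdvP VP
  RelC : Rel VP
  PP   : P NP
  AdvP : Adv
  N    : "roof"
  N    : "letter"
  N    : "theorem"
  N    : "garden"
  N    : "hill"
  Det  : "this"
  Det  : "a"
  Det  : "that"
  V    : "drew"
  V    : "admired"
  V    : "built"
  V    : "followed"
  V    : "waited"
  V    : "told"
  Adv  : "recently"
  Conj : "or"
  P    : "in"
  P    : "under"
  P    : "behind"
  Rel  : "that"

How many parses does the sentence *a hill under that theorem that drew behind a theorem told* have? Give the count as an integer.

3

Two of the 3 distinct bracketings:
[S [NP [NP [Det a] [N hill]] [PP [P under] [NP [NP [NP [Det that] [N theorem]] [RelC [Rel that] [VP [V drew]]]] [PP [P behind] [NP [Det a] [N theorem]]]]]] [VP [V told]]]
[S [NP [NP [NP [NP [Det a] [N hill]] [PP [P under] [NP [Det that] [N theorem]]]] [RelC [Rel that] [VP [V drew]]]] [PP [P behind] [NP [Det a] [N theorem]]]] [VP [V told]]]
The trees differ in how a recursive rule is bracketed over the same span.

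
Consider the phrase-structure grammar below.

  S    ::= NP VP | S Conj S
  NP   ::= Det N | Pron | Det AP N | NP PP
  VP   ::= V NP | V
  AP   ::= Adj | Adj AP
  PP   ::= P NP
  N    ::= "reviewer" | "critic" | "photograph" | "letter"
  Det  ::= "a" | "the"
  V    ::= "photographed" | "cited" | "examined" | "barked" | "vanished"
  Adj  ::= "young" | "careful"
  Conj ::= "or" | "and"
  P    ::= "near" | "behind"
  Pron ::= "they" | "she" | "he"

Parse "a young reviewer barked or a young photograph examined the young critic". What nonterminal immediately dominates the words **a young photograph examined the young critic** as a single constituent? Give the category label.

[S [S [NP [Det a] [AP [Adj young]] [N reviewer]] [VP [V barked]]] [Conj or] [S [NP [Det a] [AP [Adj young]] [N photograph]] [VP [V examined] [NP [Det the] [AP [Adj young]] [N critic]]]]]
The span 'a young photograph examined the young critic' is the S node built by S → NP VP.

S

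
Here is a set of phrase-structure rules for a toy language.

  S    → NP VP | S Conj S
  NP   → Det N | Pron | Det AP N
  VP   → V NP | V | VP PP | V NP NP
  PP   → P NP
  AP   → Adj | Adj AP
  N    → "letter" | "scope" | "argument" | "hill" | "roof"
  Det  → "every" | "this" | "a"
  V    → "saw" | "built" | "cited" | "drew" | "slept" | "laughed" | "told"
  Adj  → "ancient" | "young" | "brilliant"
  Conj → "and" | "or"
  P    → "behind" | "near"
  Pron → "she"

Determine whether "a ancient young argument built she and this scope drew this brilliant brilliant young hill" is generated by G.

[S [S [NP [Det a] [AP [Adj ancient] [AP [Adj young]]] [N argument]] [VP [V built] [NP [Pron she]]]] [Conj and] [S [NP [Det this] [N scope]] [VP [V drew] [NP [Det this] [AP [Adj brilliant] [AP [Adj brilliant] [AP [Adj young]]]] [N hill]]]]]
The bracketing above is licensed at every node by one of the given productions, with S at the root.

Grammatical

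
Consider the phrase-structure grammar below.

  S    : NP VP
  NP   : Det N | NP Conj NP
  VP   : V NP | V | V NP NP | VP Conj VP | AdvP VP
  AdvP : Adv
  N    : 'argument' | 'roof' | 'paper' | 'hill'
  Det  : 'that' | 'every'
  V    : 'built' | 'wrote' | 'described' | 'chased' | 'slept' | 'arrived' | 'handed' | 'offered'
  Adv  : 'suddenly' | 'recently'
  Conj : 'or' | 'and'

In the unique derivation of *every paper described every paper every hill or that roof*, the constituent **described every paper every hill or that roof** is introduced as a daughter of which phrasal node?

S

S
  NP
    Det: every
    N: paper
  VP
    V: described
    NP
      Det: every
      N: paper
    NP
      NP
        Det: every
        N: hill
      Conj: or
      NP
        Det: that
        N: roof
The span 'described every paper every hill or that roof' is the VP node built by VP → V NP NP.
Its mother is the S built by S → NP VP.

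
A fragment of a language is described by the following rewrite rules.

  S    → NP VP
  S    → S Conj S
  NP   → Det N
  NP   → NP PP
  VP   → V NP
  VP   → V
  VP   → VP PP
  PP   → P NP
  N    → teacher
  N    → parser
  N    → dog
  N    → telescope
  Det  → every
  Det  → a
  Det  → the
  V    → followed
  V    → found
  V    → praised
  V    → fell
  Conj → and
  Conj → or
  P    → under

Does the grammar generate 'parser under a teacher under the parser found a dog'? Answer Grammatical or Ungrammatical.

For S → NP VP, no prefix of the string parses as an NP. The alternative S rule S → S Conj S likewise has no satisfying split.

Ungrammatical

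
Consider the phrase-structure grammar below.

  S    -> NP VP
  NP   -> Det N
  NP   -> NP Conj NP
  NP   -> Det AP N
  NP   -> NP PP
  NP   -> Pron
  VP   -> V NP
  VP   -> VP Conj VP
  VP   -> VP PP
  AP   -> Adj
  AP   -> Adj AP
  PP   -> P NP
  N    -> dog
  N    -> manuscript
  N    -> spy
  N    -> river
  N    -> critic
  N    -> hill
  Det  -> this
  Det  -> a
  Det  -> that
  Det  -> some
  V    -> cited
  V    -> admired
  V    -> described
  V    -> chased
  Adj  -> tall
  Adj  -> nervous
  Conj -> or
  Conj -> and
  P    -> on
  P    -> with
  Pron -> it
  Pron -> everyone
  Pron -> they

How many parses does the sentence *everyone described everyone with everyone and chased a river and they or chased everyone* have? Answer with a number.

Two of the 4 distinct bracketings:
[S [NP [Pron everyone]] [VP [VP [V described] [NP [NP [Pron everyone]] [PP [P with] [NP [Pron everyone]]]]] [Conj and] [VP [VP [V chased] [NP [NP [Det a] [N river]] [Conj and] [NP [Pron they]]]] [Conj or] [VP [V chased] [NP [Pron everyone]]]]]]
[S [NP [Pron everyone]] [VP [VP [VP [V described] [NP [Pron everyone]]] [PP [P with] [NP [Pron everyone]]]] [Conj and] [VP [VP [V chased] [NP [NP [Det a] [N river]] [Conj and] [NP [Pron they]]]] [Conj or] [VP [V chased] [NP [Pron everyone]]]]]]
The difference turns on whether NP → NP PP is used at the relevant span, versus an alternative expansion of NP.

4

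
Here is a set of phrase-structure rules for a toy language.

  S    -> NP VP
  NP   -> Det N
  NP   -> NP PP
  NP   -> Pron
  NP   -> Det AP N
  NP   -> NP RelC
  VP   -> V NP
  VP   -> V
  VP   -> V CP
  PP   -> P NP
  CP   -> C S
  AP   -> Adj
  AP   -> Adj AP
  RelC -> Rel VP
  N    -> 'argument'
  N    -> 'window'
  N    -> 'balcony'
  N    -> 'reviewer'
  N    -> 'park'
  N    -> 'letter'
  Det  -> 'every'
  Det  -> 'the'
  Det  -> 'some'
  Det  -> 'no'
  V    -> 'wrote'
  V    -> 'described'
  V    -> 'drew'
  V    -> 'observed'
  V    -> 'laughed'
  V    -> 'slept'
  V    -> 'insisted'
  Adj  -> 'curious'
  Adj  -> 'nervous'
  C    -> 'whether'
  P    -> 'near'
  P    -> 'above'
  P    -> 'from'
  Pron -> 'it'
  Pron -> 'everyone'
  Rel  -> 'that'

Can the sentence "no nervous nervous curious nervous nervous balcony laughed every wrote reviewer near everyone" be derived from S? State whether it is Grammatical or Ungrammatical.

A Det word can never sit immediately before a V word in any string this grammar generates, so the substring 'every wrote' rules out a derivation.

Ungrammatical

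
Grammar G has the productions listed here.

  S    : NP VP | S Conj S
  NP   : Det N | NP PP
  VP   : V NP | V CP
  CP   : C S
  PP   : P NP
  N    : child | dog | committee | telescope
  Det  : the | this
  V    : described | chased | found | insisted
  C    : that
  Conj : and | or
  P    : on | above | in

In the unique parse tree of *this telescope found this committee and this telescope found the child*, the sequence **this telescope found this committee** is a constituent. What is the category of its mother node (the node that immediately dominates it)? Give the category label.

S

S
  S
    NP
      Det: this
      N: telescope
    VP
      V: found
      NP
        Det: this
        N: committee
  Conj: and
  S
    NP
      Det: this
      N: telescope
    VP
      V: found
      NP
        Det: the
        N: child
The span 'this telescope found this committee' is the S node built by S → NP VP.
Its mother is the S built by S → S Conj S.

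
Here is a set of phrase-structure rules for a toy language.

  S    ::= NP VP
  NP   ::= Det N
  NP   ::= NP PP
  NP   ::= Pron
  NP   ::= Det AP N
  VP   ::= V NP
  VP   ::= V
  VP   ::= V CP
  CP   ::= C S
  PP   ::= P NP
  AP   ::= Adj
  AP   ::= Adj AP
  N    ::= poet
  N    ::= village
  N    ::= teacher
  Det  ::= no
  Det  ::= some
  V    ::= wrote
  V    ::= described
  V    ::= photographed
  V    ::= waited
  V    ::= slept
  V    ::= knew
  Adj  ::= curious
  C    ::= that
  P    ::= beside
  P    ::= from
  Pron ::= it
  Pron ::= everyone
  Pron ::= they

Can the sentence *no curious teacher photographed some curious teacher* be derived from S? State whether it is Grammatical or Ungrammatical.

Grammatical

[S [NP [Det no] [AP [Adj curious]] [N teacher]] [VP [V photographed] [NP [Det some] [AP [Adj curious]] [N teacher]]]]
Each bracket corresponds to one application of a listed rule, so the string is derivable from S.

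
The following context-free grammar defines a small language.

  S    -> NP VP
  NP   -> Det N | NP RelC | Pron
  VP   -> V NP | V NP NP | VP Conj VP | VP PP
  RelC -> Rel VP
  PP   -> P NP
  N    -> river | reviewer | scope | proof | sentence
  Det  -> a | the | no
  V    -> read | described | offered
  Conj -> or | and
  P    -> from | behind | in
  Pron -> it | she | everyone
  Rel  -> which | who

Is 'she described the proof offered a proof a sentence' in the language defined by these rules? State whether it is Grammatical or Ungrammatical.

For S → NP VP, the only prefix that parses as NP is 'she', but the remainder 'described the proof offered a proof a sentence' is not a VP under these rules.

Ungrammatical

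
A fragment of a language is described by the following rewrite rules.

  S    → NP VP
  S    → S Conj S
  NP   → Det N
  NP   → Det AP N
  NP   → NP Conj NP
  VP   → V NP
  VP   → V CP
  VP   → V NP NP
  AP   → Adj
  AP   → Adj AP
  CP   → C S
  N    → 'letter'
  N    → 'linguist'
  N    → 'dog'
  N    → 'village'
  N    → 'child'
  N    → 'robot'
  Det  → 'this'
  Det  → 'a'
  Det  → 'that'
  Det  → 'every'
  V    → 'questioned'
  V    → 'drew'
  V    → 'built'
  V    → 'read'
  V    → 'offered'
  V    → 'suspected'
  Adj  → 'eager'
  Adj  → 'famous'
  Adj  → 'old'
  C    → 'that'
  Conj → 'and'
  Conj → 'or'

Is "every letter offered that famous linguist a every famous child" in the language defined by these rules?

Ungrammatical

A Det word can never sit immediately before a Det word in any string this grammar generates, so the substring 'a every' rules out a derivation.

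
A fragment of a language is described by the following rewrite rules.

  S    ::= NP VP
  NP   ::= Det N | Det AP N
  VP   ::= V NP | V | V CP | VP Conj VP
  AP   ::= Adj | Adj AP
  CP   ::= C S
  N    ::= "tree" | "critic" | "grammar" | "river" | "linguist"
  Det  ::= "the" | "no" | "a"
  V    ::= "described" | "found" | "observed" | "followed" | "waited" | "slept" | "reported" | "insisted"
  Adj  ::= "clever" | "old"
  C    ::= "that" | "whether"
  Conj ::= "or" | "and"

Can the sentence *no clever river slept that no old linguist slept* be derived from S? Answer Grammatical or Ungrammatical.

Grammatical

[S [NP [Det no] [AP [Adj clever]] [N river]] [VP [V slept] [CP [C that] [S [NP [Det no] [AP [Adj old]] [N linguist]] [VP [V slept]]]]]]
The bracketing above is licensed at every node by one of the given productions, with S at the root.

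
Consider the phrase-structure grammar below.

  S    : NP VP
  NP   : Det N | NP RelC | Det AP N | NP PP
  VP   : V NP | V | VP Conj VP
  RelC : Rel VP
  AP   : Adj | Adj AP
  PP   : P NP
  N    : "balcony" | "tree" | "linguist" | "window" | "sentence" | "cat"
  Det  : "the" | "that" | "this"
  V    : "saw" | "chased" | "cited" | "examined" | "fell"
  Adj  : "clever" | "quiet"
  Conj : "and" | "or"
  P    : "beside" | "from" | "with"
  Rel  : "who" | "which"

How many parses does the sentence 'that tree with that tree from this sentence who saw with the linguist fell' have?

Two of the 9 distinct bracketings:
[S [NP [NP [Det that] [N tree]] [PP [P with] [NP [NP [Det that] [N tree]] [PP [P from] [NP [NP [NP [Det this] [N sentence]] [RelC [Rel who] [VP [V saw]]]] [PP [P with] [NP [Det the] [N linguist]]]]]]]] [VP [V fell]]]
[S [NP [NP [Det that] [N tree]] [PP [P with] [NP [NP [NP [NP [Det that] [N tree]] [PP [P from] [NP [Det this] [N sentence]]]] [RelC [Rel who] [VP [V saw]]]] [PP [P with] [NP [Det the] [N linguist]]]]]] [VP [V fell]]]
The trees differ in how a recursive rule is bracketed over the same span.

9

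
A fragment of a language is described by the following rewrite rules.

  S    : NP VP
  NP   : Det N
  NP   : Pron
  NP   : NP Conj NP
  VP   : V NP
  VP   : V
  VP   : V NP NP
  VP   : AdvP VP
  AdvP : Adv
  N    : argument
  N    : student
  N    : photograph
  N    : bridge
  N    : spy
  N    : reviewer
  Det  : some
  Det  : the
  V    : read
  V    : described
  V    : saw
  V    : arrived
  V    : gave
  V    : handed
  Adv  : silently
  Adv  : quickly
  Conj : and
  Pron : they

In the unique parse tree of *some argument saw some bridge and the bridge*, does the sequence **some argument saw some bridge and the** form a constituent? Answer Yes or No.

[S [NP [Det some] [N argument]] [VP [V saw] [NP [NP [Det some] [N bridge]] [Conj and] [NP [Det the] [N bridge]]]]]
The smallest constituent containing 'some argument saw some bridge and the' is the S spanning 'some argument saw some bridge and the bridge'; no single node in the tree dominates exactly the given words.

No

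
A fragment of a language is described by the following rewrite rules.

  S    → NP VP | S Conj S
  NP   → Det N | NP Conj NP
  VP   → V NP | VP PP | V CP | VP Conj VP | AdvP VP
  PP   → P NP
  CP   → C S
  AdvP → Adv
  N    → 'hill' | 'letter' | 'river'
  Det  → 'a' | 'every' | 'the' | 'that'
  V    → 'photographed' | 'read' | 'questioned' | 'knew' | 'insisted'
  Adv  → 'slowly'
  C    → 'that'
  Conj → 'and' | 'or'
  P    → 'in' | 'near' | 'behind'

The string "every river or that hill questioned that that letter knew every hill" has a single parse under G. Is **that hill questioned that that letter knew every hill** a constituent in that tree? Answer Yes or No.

[S [NP [NP [Det every] [N river]] [Conj or] [NP [Det that] [N hill]]] [VP [V questioned] [CP [C that] [S [NP [Det that] [N letter]] [VP [V knew] [NP [Det every] [N hill]]]]]]]
The smallest constituent containing 'that hill questioned that that letter knew every hill' is the S spanning 'every river or that hill questioned that that letter knew every hill'; no single node in the tree dominates exactly the given words.

No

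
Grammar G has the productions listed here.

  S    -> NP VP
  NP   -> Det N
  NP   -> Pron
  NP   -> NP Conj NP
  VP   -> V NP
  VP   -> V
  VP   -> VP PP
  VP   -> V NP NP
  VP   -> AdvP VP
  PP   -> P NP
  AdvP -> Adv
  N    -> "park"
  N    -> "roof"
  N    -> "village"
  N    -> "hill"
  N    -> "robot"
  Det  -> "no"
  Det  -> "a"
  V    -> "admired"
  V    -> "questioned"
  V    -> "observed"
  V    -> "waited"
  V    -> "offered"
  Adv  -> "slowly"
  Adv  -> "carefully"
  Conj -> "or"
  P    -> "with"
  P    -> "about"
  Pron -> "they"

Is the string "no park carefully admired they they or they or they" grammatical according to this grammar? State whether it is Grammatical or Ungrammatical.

Grammatical

[S [NP [Det no] [N park]] [VP [AdvP [Adv carefully]] [VP [V admired] [NP [Pron they]] [NP [NP [Pron they]] [Conj or] [NP [NP [Pron they]] [Conj or] [NP [Pron they]]]]]]]
Every word is introduced by a lexical rule and the phrasal rules combine the resulting categories into a single S.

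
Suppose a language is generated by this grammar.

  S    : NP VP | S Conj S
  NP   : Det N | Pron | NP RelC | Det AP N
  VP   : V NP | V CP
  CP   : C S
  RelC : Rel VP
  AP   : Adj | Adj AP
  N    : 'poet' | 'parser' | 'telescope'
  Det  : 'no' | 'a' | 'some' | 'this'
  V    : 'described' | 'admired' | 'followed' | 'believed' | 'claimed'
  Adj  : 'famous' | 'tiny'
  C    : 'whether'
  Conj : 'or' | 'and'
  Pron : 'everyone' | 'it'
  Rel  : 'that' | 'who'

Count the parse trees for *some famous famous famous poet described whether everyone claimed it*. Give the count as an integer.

[S [NP [Det some] [AP [Adj famous] [AP [Adj famous] [AP [Adj famous]]]] [N poet]] [VP [V described] [CP [C whether] [S [NP [Pron everyone]] [VP [V claimed] [NP [Pron it]]]]]]]
No rule offers an alternative attachment or grouping for any span, so this is the only derivation.

1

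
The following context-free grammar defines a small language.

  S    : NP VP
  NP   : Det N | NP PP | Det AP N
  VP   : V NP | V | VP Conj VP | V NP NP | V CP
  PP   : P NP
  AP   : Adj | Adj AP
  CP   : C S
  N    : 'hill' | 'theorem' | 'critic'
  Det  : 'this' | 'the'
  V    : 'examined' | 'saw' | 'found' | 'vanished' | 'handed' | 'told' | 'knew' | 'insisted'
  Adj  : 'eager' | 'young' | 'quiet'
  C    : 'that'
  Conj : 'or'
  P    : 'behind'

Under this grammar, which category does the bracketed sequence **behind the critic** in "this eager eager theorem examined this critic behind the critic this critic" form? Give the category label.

S
  NP
    Det: this
    AP
      Adj: eager
      AP
        Adj: eager
    N: theorem
  VP
    V: examined
    NP
      NP
        Det: this
        N: critic
      PP
        P: behind
        NP
          Det: the
          N: critic
    NP
      Det: this
      N: critic
The span 'behind the critic' is the PP node built by PP → P NP.

PP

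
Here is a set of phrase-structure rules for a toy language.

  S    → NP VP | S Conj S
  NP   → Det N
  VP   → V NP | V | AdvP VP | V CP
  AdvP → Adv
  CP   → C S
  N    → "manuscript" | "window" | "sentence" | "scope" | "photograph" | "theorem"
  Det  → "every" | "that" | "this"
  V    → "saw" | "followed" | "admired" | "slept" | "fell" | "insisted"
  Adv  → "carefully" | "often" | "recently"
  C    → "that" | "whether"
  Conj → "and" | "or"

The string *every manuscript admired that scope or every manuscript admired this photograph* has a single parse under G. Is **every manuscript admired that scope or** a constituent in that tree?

No

[S [S [NP [Det every] [N manuscript]] [VP [V admired] [NP [Det that] [N scope]]]] [Conj or] [S [NP [Det every] [N manuscript]] [VP [V admired] [NP [Det this] [N photograph]]]]]
The smallest constituent containing 'every manuscript admired that scope or' is the S spanning 'every manuscript admired that scope or every manuscript admired this photograph'; no single node in the tree dominates exactly the given words.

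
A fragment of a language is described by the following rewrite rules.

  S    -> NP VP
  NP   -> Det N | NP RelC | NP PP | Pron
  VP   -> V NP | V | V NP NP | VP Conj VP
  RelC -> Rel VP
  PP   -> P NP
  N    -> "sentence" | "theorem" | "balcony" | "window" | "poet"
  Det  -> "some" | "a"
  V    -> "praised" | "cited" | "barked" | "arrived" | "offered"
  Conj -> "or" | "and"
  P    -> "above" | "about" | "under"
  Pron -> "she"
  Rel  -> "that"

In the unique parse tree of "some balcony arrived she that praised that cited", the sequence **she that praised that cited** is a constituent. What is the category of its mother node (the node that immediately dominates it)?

S
  NP
    Det: some
    N: balcony
  VP
    V: arrived
    NP
      NP
        NP
          Pron: she
        RelC
          Rel: that
          VP
            V: praised
      RelC
        Rel: that
        VP
          V: cited
The span 'she that praised that cited' is the NP node built by NP → NP RelC.
Its mother is the VP built by VP → V NP.

VP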